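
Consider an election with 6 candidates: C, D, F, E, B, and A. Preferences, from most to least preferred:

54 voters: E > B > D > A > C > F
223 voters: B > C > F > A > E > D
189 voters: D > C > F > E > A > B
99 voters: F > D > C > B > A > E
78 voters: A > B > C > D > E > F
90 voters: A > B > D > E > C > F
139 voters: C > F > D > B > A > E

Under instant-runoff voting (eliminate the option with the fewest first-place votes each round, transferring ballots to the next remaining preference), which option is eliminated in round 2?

F

Round 1: C 139, D 189, F 99, E 54, B 223, A 168. Eliminate E.
Round 2: C 139, D 189, F 99, B 277, A 168. Eliminate F.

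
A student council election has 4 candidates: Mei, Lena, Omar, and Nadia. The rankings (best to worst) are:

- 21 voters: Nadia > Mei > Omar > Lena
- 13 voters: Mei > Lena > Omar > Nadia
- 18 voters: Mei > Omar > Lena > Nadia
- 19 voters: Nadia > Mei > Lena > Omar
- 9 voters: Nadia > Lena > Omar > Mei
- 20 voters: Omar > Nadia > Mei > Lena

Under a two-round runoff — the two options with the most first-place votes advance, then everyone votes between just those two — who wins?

Round 1 first-place votes: Mei 31, Lena 0, Omar 20, Nadia 49.
Nadia and Mei advance.
Runoff: Nadia is preferred to Mei by 69 voters; Mei by 31.
Nadia wins the runoff.

Nadia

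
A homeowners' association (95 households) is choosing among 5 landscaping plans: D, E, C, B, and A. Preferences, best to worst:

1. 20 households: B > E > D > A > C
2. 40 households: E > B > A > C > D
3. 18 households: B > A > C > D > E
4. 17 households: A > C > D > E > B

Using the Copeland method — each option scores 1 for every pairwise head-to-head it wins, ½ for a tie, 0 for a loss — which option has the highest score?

E

D: loses to E, C, B, and A → score 0.
E: beats D, C, B, and A → score 4.
C: beats D; loses to E, B, and A → score 1.
B: beats D, C, and A; loses to E → score 3.
A: beats D and C; loses to E and B → score 2.
E has the best pairwise record.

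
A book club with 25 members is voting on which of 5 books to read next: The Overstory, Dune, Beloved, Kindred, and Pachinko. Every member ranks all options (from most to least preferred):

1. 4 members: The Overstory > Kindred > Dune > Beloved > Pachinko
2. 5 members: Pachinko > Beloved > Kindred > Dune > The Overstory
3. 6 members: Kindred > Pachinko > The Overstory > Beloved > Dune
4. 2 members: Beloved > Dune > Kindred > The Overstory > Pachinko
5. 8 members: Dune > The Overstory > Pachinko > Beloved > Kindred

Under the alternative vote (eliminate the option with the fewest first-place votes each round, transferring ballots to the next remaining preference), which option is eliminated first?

Beloved

Round 1: The Overstory 4, Dune 8, Beloved 2, Kindred 6, Pachinko 5. Eliminate Beloved.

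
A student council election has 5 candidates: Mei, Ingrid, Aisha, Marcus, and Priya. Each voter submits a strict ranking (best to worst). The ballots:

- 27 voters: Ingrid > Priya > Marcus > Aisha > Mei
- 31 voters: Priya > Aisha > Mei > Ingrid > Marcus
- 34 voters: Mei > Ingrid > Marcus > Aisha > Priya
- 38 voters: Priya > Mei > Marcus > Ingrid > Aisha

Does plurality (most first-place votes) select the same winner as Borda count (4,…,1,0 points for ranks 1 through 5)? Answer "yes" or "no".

Plurality — first-place votes: Mei 34, Ingrid 27, Aisha 0, Marcus 0, Priya 69. Winner: Priya.
Borda — scores: Mei 312, Ingrid 279, Aisha 154, Marcus 198, Priya 357. Winner: Priya.
The two methods agree.

yes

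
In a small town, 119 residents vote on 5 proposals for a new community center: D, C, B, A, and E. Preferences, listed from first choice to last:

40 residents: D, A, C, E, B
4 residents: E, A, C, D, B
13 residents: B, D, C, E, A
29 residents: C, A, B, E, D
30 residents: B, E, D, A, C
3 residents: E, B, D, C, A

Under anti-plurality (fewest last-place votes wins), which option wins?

E

Last-place votes: D 29, C 30, B 44, A 16, E 0.
E is ranked last by the fewest voters, so E wins.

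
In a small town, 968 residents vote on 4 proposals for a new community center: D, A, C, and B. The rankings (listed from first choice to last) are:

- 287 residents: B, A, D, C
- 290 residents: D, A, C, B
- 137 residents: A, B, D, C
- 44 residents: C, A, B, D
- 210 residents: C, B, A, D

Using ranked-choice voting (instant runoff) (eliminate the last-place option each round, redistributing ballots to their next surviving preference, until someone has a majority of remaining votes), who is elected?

Round 1: D 290, A 137, C 254, B 287. Eliminate A.
Round 2: D 290, C 254, B 424. Eliminate C.
Round 3: D 290, B 678. B has a majority.

B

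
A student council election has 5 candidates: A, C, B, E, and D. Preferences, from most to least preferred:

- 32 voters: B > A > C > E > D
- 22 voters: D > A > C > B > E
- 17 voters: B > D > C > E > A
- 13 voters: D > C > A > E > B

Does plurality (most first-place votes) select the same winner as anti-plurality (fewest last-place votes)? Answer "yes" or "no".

no

Plurality — first-place votes: A 0, C 0, B 49, E 0, D 35. Winner: B.
Anti-plurality — last-place votes: A 17, C 0, B 13, E 22, D 32. Winner: C.
The two methods disagree.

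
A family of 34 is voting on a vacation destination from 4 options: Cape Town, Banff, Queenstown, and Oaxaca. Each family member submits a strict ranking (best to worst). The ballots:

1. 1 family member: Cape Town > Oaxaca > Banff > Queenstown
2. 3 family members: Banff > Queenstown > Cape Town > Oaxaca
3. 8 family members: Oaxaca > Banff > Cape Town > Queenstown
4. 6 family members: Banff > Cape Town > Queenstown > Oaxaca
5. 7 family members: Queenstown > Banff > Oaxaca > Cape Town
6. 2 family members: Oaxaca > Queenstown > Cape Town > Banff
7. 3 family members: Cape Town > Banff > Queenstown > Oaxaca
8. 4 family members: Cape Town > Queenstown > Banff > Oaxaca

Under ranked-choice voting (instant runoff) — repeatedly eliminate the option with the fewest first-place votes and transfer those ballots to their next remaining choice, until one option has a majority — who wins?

Banff

Round 1: Cape Town 8, Banff 9, Queenstown 7, Oaxaca 10. Eliminate Queenstown.
Round 2: Cape Town 8, Banff 16, Oaxaca 10. Eliminate Cape Town.
Round 3: Banff 23, Oaxaca 11. Banff has a majority.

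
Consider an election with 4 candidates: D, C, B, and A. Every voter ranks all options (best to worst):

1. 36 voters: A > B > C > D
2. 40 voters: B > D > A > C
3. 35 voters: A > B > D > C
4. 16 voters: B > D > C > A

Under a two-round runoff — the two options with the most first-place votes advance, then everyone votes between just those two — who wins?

A

Round 1 first-place votes: D 0, C 0, B 56, A 71.
A and B advance.
Runoff: A is preferred to B by 71 voters; B by 56.
A wins the runoff.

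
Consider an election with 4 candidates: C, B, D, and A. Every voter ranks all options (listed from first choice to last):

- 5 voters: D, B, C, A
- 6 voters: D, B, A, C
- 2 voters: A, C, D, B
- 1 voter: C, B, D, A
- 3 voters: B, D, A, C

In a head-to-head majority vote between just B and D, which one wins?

Voters preferring B to D: 4; preferring D to B: 13.
D wins the head-to-head.

D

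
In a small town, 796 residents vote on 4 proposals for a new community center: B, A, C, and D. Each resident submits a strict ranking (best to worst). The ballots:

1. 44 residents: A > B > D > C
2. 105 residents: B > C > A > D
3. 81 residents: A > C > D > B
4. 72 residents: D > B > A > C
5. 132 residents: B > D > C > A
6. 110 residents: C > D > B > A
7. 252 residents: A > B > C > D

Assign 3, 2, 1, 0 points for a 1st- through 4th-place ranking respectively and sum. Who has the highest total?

B: 44·2 + 105·3 + 81·0 + 72·2 + 132·3 + 110·1 + 252·2 = 1557
A: 44·3 + 105·1 + 81·3 + 72·1 + 132·0 + 110·0 + 252·3 = 1308
C: 44·0 + 105·2 + 81·2 + 72·0 + 132·1 + 110·3 + 252·1 = 1086
D: 44·1 + 105·0 + 81·1 + 72·3 + 132·2 + 110·2 + 252·0 = 825
B has the highest Borda score (1557).

B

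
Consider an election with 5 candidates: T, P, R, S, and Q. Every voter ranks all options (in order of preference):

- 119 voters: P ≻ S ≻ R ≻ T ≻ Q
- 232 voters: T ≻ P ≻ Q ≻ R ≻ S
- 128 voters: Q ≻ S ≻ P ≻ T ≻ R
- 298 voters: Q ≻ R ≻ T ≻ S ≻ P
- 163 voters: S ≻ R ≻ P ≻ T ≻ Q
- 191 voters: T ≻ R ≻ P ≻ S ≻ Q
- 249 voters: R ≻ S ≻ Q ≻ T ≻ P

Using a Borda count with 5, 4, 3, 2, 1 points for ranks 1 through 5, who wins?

T: 119·2 + 232·5 + 128·2 + 298·3 + 163·2 + 191·5 + 249·2 = 4327
P: 119·5 + 232·4 + 128·3 + 298·1 + 163·3 + 191·3 + 249·1 = 3516
R: 119·3 + 232·2 + 128·1 + 298·4 + 163·4 + 191·4 + 249·5 = 4802
S: 119·4 + 232·1 + 128·4 + 298·2 + 163·5 + 191·2 + 249·4 = 4009
Q: 119·1 + 232·3 + 128·5 + 298·5 + 163·1 + 191·1 + 249·3 = 4046
R has the highest Borda score (4802).

R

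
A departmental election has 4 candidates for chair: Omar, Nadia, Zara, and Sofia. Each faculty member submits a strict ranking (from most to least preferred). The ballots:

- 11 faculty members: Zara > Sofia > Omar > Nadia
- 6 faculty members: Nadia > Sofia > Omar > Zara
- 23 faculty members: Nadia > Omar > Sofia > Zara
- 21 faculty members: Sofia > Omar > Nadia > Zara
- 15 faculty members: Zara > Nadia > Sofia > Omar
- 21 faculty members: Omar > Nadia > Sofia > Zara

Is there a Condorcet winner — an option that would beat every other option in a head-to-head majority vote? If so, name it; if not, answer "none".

Checking pairwise contests:
Sofia beats Omar 53–44.
Omar beats Nadia 53–44.
Omar beats Zara 71–26.
Nadia beats Sofia 65–32.
Every option loses at least one head-to-head, so there is no Condorcet winner.

none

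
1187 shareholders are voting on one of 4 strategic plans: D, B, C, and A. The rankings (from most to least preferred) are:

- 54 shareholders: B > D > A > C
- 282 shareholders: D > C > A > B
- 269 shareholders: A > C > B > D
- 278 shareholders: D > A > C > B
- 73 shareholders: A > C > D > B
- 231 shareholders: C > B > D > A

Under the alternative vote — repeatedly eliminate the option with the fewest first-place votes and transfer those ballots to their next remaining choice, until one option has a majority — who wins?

D

Round 1: D 560, B 54, C 231, A 342. Eliminate B.
Round 2: D 614, C 231, A 342. D has a majority.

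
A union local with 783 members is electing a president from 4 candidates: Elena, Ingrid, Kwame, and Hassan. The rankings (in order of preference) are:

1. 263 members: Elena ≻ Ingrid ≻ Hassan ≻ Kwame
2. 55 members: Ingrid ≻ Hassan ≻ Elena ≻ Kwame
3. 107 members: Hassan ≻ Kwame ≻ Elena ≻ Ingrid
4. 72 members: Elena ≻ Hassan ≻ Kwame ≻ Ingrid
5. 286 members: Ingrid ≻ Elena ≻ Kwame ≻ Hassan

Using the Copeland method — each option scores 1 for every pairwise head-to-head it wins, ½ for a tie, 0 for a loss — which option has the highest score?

Elena: beats Ingrid, Kwame, and Hassan → score 3.
Ingrid: beats Kwame and Hassan; loses to Elena → score 2.
Kwame: loses to Elena, Ingrid, and Hassan → score 0.
Hassan: beats Kwame; loses to Elena and Ingrid → score 1.
Elena has the best pairwise record.

Elena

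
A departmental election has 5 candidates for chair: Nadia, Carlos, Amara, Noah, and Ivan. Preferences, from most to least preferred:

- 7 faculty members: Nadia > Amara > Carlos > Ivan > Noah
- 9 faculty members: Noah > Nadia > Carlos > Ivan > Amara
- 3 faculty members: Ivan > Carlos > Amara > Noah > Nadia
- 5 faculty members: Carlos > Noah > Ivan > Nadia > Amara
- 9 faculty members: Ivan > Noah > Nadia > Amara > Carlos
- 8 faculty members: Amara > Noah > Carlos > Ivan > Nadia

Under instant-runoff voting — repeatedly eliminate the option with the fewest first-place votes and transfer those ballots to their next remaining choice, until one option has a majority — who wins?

Noah

Round 1: Nadia 7, Carlos 5, Amara 8, Noah 9, Ivan 12. Eliminate Carlos.
Round 2: Nadia 7, Amara 8, Noah 14, Ivan 12. Eliminate Nadia.
Round 3: Amara 15, Noah 14, Ivan 12. Eliminate Ivan.
Round 4: Amara 18, Noah 23. Noah has a majority.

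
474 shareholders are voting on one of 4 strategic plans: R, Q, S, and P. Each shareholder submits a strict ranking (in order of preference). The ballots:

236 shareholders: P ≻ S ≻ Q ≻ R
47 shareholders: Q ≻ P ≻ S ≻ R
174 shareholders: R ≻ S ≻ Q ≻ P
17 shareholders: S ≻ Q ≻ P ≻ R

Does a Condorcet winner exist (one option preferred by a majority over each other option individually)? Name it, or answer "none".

none

Checking pairwise contests:
Q beats R 300–174.
S beats Q 427–47.
P beats S 283–191.
Q beats P 238–236.
Every option loses at least one head-to-head, so there is no Condorcet winner.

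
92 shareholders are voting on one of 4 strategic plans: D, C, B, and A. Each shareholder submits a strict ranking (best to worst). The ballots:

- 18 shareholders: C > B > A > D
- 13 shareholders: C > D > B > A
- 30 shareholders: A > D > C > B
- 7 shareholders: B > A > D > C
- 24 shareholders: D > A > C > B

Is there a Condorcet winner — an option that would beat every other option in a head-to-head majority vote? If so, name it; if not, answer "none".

A vs D: 55–37 for A.
A vs C: 61–31 for A.
A vs B: 54–38 for A.
A beats every other option head-to-head.

A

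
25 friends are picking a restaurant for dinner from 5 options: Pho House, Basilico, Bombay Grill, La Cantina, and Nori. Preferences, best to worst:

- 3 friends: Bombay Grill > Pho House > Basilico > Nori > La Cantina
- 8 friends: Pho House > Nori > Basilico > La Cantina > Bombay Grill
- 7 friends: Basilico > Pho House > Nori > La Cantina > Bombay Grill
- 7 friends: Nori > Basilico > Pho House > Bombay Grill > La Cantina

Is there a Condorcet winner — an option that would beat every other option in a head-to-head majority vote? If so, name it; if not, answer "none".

Checking pairwise contests:
Basilico beats Pho House 14–11.
Nori beats Basilico 15–10.
Pho House beats Bombay Grill 22–3.
Pho House beats La Cantina 25–0.
Pho House beats Nori 18–7.
Every option loses at least one head-to-head, so there is no Condorcet winner.

none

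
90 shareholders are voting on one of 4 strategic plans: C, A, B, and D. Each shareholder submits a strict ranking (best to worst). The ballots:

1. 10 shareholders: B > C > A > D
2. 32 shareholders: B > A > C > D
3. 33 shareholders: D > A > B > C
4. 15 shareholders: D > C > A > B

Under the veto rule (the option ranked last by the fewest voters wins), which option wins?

Last-place votes: C 33, A 0, B 15, D 42.
A is ranked last by the fewest voters, so A wins.

A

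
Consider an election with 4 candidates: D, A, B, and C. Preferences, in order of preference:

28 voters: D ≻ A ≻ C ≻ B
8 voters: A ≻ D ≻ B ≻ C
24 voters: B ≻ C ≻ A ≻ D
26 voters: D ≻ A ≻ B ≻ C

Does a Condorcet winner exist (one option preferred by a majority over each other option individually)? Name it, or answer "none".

D

D vs A: 54–32 for D.
D vs B: 62–24 for D.
D vs C: 62–24 for D.
D beats every other option head-to-head.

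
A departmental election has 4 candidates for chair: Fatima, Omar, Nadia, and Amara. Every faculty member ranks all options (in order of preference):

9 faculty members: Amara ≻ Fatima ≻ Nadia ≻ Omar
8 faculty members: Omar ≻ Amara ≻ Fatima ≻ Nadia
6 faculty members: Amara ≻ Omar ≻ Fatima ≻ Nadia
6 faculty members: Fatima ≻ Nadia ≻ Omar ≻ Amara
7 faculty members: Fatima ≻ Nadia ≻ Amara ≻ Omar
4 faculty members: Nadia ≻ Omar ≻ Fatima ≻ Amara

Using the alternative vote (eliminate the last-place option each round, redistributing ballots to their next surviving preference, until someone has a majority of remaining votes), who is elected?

Round 1: Fatima 13, Omar 8, Nadia 4, Amara 15. Eliminate Nadia.
Round 2: Fatima 13, Omar 12, Amara 15. Eliminate Omar.
Round 3: Fatima 17, Amara 23. Amara has a majority.

Amara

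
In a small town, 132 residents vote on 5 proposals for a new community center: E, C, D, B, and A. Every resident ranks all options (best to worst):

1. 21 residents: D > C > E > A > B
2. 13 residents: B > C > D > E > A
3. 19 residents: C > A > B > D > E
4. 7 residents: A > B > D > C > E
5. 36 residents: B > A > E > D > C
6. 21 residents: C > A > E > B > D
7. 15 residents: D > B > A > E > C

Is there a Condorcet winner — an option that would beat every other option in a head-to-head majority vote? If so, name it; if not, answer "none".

none

Checking pairwise contests:
C beats E 81–51.
D beats C 79–53.
B beats D 96–36.
A beats B 68–64.
C beats A 74–58.
Every option loses at least one head-to-head, so there is no Condorcet winner.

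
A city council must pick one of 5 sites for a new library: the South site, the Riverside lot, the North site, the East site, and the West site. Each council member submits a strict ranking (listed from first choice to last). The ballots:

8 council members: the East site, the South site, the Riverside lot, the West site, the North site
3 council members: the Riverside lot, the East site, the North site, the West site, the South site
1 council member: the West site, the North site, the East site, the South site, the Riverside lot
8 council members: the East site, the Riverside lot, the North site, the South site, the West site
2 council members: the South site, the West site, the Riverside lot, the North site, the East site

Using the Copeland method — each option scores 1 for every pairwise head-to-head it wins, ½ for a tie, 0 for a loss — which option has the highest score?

the South site: beats the West site; ties the Riverside lot; loses to the North site and the East site → score 1.5.
the Riverside lot: beats the North site and the West site; ties the South site; loses to the East site → score 2.5.
the North site: beats the South site; ties the West site; loses to the Riverside lot and the East site → score 1.5.
the East site: beats the South site, the Riverside lot, the North site, and the West site → score 4.
the West site: ties the North site; loses to the South site, the Riverside lot, and the East site → score 0.5.
the East site has the best pairwise record.

the East site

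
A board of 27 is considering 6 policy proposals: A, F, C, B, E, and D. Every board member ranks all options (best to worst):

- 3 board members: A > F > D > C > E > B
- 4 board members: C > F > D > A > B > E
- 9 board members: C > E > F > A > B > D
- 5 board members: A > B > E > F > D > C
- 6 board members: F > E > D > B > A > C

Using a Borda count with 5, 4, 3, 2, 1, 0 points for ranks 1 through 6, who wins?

F

A: 3·5 + 4·2 + 9·2 + 5·5 + 6·1 = 72
F: 3·4 + 4·4 + 9·3 + 5·2 + 6·5 = 95
C: 3·2 + 4·5 + 9·5 + 5·0 + 6·0 = 71
B: 3·0 + 4·1 + 9·1 + 5·4 + 6·2 = 45
E: 3·1 + 4·0 + 9·4 + 5·3 + 6·4 = 78
D: 3·3 + 4·3 + 9·0 + 5·1 + 6·3 = 44
F has the highest Borda score (95).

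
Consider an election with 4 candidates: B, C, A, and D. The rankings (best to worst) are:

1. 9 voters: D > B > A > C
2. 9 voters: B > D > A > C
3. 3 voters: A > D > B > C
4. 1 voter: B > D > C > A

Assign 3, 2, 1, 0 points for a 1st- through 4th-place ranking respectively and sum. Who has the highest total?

B: 9·2 + 9·3 + 3·1 + 1·3 = 51
C: 9·0 + 9·0 + 3·0 + 1·1 = 1
A: 9·1 + 9·1 + 3·3 + 1·0 = 27
D: 9·3 + 9·2 + 3·2 + 1·2 = 53
D has the highest Borda score (53).

D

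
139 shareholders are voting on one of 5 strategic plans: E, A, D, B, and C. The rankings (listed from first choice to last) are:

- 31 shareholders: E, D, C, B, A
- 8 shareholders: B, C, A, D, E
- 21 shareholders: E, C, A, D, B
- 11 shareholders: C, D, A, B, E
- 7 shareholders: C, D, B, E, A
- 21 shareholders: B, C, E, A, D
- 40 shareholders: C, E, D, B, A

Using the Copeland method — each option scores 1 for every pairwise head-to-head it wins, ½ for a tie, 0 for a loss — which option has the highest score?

E: beats A, D, and B; loses to C → score 3.
A: loses to E, D, B, and C → score 0.
D: beats A and B; loses to E and C → score 2.
B: beats A; loses to E, D, and C → score 1.
C: beats E, A, D, and B → score 4.
C has the best pairwise record.

C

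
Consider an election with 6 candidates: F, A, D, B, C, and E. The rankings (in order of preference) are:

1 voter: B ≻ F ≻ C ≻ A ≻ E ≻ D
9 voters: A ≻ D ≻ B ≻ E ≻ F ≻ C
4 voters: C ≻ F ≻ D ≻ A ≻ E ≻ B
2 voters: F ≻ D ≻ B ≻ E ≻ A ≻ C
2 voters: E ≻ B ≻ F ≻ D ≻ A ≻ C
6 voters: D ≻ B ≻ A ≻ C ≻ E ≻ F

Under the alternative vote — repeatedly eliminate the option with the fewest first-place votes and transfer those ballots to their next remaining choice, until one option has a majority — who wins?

A

Round 1: F 2, A 9, D 6, B 1, C 4, E 2. Eliminate B.
Round 2: F 3, A 9, D 6, C 4, E 2. Eliminate E.
Round 3: F 5, A 9, D 6, C 4. Eliminate C.
Round 4: F 9, A 9, D 6. Eliminate D.
Round 5: F 9, A 15. A has a majority.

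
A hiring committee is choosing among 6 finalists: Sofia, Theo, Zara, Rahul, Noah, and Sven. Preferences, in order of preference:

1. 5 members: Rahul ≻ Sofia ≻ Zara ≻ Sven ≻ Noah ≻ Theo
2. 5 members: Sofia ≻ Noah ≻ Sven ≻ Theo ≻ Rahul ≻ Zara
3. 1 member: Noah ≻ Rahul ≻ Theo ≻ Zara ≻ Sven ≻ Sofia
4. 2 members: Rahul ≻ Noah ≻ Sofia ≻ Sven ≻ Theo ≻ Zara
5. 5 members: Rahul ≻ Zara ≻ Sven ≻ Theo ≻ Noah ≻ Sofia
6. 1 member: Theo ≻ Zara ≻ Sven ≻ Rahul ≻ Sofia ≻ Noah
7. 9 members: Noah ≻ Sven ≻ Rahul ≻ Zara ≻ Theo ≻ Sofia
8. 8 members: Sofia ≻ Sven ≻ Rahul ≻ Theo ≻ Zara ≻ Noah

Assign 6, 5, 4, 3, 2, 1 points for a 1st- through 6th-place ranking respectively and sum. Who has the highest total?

Rahul

Sofia: 5·5 + 5·6 + 1·1 + 2·4 + 5·1 + 1·2 + 9·1 + 8·6 = 128
Theo: 5·1 + 5·3 + 1·4 + 2·2 + 5·3 + 1·6 + 9·2 + 8·3 = 91
Zara: 5·4 + 5·1 + 1·3 + 2·1 + 5·5 + 1·5 + 9·3 + 8·2 = 103
Rahul: 5·6 + 5·2 + 1·5 + 2·6 + 5·6 + 1·3 + 9·4 + 8·4 = 158
Noah: 5·2 + 5·5 + 1·6 + 2·5 + 5·2 + 1·1 + 9·6 + 8·1 = 124
Sven: 5·3 + 5·4 + 1·2 + 2·3 + 5·4 + 1·4 + 9·5 + 8·5 = 152
Rahul has the highest Borda score (158).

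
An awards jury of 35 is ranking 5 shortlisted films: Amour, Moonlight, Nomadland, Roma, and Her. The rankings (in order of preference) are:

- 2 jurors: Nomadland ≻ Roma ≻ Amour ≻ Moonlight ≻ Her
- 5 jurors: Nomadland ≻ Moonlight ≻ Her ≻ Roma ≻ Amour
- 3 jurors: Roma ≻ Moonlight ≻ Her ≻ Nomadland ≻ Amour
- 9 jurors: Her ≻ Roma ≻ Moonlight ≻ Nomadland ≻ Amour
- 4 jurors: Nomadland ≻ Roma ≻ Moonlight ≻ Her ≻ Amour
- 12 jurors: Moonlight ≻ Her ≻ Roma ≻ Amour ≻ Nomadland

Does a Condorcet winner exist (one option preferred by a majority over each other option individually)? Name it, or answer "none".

none

Checking pairwise contests:
Moonlight beats Amour 33–2.
Roma beats Moonlight 18–17.
Moonlight beats Nomadland 24–11.
Her beats Roma 26–9.
Moonlight beats Her 26–9.
Every option loses at least one head-to-head, so there is no Condorcet winner.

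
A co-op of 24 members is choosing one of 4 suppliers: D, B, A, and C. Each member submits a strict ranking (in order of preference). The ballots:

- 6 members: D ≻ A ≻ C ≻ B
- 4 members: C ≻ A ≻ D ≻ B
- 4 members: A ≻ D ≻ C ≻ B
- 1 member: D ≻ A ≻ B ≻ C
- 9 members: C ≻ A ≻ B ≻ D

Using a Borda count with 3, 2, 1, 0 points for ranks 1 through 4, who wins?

D: 6·3 + 4·1 + 4·2 + 1·3 + 9·0 = 33
B: 6·0 + 4·0 + 4·0 + 1·1 + 9·1 = 10
A: 6·2 + 4·2 + 4·3 + 1·2 + 9·2 = 52
C: 6·1 + 4·3 + 4·1 + 1·0 + 9·3 = 49
A has the highest Borda score (52).

A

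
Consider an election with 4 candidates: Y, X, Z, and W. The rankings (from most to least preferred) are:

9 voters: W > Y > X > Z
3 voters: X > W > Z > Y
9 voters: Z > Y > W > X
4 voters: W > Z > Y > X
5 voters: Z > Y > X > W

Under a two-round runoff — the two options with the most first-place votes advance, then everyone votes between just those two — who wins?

W

Round 1 first-place votes: Y 0, X 3, Z 14, W 13.
Z and W advance.
Runoff: Z is preferred to W by 14 voters; W by 16.
W wins the runoff.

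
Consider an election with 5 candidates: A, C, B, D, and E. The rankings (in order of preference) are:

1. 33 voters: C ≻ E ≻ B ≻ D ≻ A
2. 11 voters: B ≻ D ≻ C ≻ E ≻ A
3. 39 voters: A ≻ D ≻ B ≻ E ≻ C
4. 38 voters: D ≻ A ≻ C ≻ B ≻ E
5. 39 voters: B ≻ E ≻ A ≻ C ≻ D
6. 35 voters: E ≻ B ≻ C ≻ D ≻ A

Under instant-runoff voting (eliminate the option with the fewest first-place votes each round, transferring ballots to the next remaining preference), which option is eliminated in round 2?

Round 1: A 39, C 33, B 50, D 38, E 35. Eliminate C.
Round 2: A 39, B 50, D 38, E 68. Eliminate D.

D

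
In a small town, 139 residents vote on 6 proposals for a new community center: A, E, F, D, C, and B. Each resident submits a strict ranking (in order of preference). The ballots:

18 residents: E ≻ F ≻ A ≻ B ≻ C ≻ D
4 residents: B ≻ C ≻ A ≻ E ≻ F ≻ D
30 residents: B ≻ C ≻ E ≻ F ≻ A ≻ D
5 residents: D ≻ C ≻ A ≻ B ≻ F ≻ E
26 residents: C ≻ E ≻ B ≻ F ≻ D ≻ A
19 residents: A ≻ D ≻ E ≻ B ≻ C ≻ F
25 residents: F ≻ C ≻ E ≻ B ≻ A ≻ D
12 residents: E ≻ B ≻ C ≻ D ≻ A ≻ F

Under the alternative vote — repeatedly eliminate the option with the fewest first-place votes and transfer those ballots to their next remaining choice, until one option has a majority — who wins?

C

Round 1: A 19, E 30, F 25, D 5, C 26, B 34. Eliminate D.
Round 2: A 19, E 30, F 25, C 31, B 34. Eliminate A.
Round 3: E 49, F 25, C 31, B 34. Eliminate F.
Round 4: E 49, C 56, B 34. Eliminate B.
Round 5: E 49, C 90. C has a majority.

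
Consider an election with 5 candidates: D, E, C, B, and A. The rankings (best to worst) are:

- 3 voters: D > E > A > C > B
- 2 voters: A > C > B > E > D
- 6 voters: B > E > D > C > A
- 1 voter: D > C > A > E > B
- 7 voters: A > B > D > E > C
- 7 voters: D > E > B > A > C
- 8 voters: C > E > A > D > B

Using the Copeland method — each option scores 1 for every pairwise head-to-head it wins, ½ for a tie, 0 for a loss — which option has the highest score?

D

D: beats E, C, and B; ties A → score 3.5.
E: beats C, B, and A; loses to D → score 3.
C: loses to D, E, B, and A → score 0.
B: beats C; loses to D, E, and A → score 1.
A: beats C and B; ties D; loses to E → score 2.5.
D has the best pairwise record.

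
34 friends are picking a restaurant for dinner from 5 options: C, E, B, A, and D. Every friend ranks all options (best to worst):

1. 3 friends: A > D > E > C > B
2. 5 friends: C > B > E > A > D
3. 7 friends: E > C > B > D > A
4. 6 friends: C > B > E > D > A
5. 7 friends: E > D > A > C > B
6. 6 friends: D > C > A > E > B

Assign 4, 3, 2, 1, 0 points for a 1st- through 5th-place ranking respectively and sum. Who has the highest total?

C

C: 3·1 + 5·4 + 7·3 + 6·4 + 7·1 + 6·3 = 93
E: 3·2 + 5·2 + 7·4 + 6·2 + 7·4 + 6·1 = 90
B: 3·0 + 5·3 + 7·2 + 6·3 + 7·0 + 6·0 = 47
A: 3·4 + 5·1 + 7·0 + 6·0 + 7·2 + 6·2 = 43
D: 3·3 + 5·0 + 7·1 + 6·1 + 7·3 + 6·4 = 67
C has the highest Borda score (93).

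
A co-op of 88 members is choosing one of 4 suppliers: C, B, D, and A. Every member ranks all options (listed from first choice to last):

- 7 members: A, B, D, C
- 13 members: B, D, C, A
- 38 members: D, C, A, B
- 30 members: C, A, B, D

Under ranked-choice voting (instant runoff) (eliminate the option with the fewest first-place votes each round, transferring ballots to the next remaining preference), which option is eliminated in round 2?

B

Round 1: C 30, B 13, D 38, A 7. Eliminate A.
Round 2: C 30, B 20, D 38. Eliminate B.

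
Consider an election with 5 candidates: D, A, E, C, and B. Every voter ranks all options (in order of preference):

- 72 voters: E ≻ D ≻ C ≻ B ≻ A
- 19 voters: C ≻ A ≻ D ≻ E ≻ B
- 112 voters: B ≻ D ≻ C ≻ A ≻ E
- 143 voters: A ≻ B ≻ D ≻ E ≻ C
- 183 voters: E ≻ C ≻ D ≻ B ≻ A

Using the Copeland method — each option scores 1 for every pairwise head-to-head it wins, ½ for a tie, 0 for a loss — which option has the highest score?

D

D: beats A, E, C, and B → score 4.
A: beats E; loses to D, C, and B → score 1.
E: beats C and B; loses to D and A → score 2.
C: beats A and B; loses to D and E → score 2.
B: beats A; loses to D, E, and C → score 1.
D has the best pairwise record.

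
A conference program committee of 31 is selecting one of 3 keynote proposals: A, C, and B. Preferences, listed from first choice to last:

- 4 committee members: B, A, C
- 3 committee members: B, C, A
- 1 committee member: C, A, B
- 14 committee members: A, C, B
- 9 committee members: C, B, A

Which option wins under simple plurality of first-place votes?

A

First-place votes: A 14, C 10, B 7.
A has the most first-place votes.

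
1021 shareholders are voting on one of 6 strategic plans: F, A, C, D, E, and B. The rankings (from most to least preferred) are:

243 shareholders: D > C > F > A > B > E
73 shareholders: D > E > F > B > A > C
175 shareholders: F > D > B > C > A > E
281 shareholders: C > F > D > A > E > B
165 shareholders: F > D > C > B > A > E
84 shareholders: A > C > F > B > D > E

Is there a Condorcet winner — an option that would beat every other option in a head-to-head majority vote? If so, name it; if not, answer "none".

none

Checking pairwise contests:
C beats F 608–413.
F beats A 937–84.
D beats C 656–365.
F beats D 705–316.
F beats E 948–73.
F beats B 1021–0.
Every option loses at least one head-to-head, so there is no Condorcet winner.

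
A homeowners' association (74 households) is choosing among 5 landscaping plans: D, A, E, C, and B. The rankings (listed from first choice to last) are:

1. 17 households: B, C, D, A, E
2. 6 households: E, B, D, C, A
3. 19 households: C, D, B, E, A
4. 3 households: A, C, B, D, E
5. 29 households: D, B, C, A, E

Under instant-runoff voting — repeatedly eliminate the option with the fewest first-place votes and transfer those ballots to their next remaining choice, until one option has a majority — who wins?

D

Round 1: D 29, A 3, E 6, C 19, B 17. Eliminate A.
Round 2: D 29, E 6, C 22, B 17. Eliminate E.
Round 3: D 29, C 22, B 23. Eliminate C.
Round 4: D 48, B 26. D has a majority.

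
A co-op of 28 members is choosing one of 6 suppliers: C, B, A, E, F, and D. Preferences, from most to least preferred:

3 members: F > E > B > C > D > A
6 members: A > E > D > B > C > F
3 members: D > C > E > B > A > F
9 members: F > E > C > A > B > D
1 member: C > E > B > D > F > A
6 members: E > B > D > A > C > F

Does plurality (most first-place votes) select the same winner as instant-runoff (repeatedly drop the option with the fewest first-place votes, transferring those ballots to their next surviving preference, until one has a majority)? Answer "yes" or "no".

no

Plurality — first-place votes: C 1, B 0, A 6, E 6, F 12, D 3. Winner: F.
Instant-runoff — R1 C 1, B 0, A 6, E 6, F 12, D 3 (B out); R2 C 1, A 6, E 6, F 12, D 3 (C out); R3 A 6, E 7, F 12, D 3 (D out); R4 A 6, E 10, F 12 (A out); R5 E 16, F 12 (E winner). Winner: E.
The two methods disagree.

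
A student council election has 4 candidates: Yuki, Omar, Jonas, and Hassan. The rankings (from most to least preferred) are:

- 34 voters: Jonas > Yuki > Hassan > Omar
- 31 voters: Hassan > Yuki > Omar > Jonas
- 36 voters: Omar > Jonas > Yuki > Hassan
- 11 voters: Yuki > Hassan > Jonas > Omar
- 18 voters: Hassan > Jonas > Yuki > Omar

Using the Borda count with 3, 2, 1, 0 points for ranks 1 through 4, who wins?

Yuki: 34·2 + 31·2 + 36·1 + 11·3 + 18·1 = 217
Omar: 34·0 + 31·1 + 36·3 + 11·0 + 18·0 = 139
Jonas: 34·3 + 31·0 + 36·2 + 11·1 + 18·2 = 221
Hassan: 34·1 + 31·3 + 36·0 + 11·2 + 18·3 = 203
Jonas has the highest Borda score (221).

Jonas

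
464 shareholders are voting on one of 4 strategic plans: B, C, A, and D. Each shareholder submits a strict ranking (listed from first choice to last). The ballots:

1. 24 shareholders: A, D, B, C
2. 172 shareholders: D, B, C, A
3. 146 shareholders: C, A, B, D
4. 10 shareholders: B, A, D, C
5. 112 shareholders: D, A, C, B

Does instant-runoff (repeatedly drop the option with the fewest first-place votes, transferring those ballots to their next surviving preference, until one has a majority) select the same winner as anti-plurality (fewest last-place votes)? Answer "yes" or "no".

no

Instant-runoff — R1 B 10, C 146, A 24, D 284 (D winner). Winner: D.
Anti-plurality — last-place votes: B 112, C 34, A 172, D 146. Winner: C.
The two methods disagree.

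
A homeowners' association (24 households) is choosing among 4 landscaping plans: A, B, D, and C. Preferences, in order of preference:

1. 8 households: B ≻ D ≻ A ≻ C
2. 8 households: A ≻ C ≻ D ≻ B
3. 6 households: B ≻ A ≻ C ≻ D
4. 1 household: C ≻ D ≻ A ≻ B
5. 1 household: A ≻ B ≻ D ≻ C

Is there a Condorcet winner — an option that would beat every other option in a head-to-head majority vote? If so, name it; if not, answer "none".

B

B vs A: 14–10 for B.
B vs D: 15–9 for B.
B vs C: 15–9 for B.
B beats every other option head-to-head.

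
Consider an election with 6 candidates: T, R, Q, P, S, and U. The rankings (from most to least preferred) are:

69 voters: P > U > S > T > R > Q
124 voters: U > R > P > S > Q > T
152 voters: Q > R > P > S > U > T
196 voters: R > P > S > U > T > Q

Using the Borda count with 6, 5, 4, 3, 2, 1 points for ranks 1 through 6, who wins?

R

T: 69·3 + 124·1 + 152·1 + 196·2 = 875
R: 69·2 + 124·5 + 152·5 + 196·6 = 2694
Q: 69·1 + 124·2 + 152·6 + 196·1 = 1425
P: 69·6 + 124·4 + 152·4 + 196·5 = 2498
S: 69·4 + 124·3 + 152·3 + 196·4 = 1888
U: 69·5 + 124·6 + 152·2 + 196·3 = 1981
R has the highest Borda score (2694).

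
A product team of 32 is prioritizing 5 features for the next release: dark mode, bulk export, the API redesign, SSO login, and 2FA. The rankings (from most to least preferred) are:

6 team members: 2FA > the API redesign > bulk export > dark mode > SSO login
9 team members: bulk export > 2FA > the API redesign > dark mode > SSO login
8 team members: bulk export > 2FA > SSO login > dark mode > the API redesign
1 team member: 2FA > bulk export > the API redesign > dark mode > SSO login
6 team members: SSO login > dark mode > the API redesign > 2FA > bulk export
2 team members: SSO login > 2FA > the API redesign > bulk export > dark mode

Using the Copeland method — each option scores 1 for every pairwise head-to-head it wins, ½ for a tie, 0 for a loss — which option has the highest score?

dark mode: ties SSO login; loses to bulk export, the API redesign, and 2FA → score 0.5.
bulk export: beats dark mode, the API redesign, SSO login, and 2FA → score 4.
the API redesign: beats dark mode; ties SSO login; loses to bulk export and 2FA → score 1.5.
SSO login: ties dark mode and the API redesign; loses to bulk export and 2FA → score 1.
2FA: beats dark mode, the API redesign, and SSO login; loses to bulk export → score 3.
bulk export has the best pairwise record.

bulk export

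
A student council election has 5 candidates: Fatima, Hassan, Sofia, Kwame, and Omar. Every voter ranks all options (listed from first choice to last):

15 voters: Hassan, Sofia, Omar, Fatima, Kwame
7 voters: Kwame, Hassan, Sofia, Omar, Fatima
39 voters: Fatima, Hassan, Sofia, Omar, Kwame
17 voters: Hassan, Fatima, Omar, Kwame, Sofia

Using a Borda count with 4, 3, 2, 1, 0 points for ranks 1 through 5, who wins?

Hassan

Fatima: 15·1 + 7·0 + 39·4 + 17·3 = 222
Hassan: 15·4 + 7·3 + 39·3 + 17·4 = 266
Sofia: 15·3 + 7·2 + 39·2 + 17·0 = 137
Kwame: 15·0 + 7·4 + 39·0 + 17·1 = 45
Omar: 15·2 + 7·1 + 39·1 + 17·2 = 110
Hassan has the highest Borda score (266).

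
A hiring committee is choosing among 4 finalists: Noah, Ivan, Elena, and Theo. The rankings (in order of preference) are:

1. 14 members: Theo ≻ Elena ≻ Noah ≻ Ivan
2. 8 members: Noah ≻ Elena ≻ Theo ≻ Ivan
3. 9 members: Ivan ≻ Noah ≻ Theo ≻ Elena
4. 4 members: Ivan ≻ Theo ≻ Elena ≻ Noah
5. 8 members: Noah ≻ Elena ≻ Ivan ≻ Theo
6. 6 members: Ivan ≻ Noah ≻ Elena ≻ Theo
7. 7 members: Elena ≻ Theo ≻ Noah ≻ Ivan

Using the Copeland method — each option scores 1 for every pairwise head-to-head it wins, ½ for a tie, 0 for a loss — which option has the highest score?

Noah: beats Ivan, Elena, and Theo → score 3.
Ivan: loses to Noah, Elena, and Theo → score 0.
Elena: beats Ivan and Theo; loses to Noah → score 2.
Theo: beats Ivan; loses to Noah and Elena → score 1.
Noah has the best pairwise record.

Noah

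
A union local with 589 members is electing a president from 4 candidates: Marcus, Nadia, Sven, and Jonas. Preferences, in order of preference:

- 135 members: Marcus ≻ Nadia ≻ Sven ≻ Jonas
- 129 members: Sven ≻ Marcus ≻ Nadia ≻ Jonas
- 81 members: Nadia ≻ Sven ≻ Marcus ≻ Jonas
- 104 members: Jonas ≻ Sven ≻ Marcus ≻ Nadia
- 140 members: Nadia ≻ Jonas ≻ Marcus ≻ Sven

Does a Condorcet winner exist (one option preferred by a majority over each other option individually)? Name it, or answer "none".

Checking pairwise contests:
Sven beats Marcus 314–275.
Marcus beats Nadia 368–221.
Nadia beats Sven 356–233.
Marcus beats Jonas 345–244.
Every option loses at least one head-to-head, so there is no Condorcet winner.

none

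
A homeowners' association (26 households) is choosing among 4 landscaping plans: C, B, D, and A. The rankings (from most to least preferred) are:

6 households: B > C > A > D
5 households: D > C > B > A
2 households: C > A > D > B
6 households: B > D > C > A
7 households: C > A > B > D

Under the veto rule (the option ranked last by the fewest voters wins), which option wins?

C

Last-place votes: C 0, B 2, D 13, A 11.
C is ranked last by the fewest voters, so C wins.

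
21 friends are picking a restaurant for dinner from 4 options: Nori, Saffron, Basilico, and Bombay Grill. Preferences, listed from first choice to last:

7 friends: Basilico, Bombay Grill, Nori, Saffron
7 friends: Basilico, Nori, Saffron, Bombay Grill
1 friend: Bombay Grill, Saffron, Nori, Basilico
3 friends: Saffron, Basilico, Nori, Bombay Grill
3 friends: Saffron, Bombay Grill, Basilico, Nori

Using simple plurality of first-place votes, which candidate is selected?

Basilico

First-place votes: Nori 0, Saffron 6, Basilico 14, Bombay Grill 1.
Basilico has the most first-place votes.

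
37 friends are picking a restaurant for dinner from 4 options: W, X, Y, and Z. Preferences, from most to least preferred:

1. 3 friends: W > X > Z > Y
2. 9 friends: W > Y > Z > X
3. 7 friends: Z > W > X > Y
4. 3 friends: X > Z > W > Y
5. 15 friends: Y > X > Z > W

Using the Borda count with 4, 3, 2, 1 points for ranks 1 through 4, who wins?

Y

W: 3·4 + 9·4 + 7·3 + 3·2 + 15·1 = 90
X: 3·3 + 9·1 + 7·2 + 3·4 + 15·3 = 89
Y: 3·1 + 9·3 + 7·1 + 3·1 + 15·4 = 100
Z: 3·2 + 9·2 + 7·4 + 3·3 + 15·2 = 91
Y has the highest Borda score (100).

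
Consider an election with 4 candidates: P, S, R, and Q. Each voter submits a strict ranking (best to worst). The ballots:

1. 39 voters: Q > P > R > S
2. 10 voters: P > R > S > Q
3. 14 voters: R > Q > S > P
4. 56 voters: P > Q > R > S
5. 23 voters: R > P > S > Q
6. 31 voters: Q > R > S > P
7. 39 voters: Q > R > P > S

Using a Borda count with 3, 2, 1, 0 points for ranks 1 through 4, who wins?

Q

P: 39·2 + 10·3 + 14·0 + 56·3 + 23·2 + 31·0 + 39·1 = 361
S: 39·0 + 10·1 + 14·1 + 56·0 + 23·1 + 31·1 + 39·0 = 78
R: 39·1 + 10·2 + 14·3 + 56·1 + 23·3 + 31·2 + 39·2 = 366
Q: 39·3 + 10·0 + 14·2 + 56·2 + 23·0 + 31·3 + 39·3 = 467
Q has the highest Borda score (467).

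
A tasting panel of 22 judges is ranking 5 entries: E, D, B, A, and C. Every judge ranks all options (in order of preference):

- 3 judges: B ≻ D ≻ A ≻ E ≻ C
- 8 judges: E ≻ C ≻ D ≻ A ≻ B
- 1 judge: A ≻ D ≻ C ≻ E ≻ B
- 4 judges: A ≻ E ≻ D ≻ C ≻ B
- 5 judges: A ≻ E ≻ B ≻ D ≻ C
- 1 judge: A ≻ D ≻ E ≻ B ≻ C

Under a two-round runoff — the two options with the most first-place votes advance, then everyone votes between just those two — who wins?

A

Round 1 first-place votes: E 8, D 0, B 3, A 11, C 0.
A and E advance.
Runoff: A is preferred to E by 14 voters; E by 8.
A wins the runoff.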